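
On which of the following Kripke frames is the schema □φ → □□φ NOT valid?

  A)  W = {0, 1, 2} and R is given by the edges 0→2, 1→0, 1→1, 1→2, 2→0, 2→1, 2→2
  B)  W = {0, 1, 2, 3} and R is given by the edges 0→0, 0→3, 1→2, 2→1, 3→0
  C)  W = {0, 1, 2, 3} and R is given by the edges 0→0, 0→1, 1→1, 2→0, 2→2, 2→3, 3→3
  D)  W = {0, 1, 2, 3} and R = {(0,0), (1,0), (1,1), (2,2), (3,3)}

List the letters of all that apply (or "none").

A, B, C

The schema □φ → □□φ is axiom 4; it is valid on a frame iff R is transitive.
(A) R is not transitive (0 R 2 and 2 R 0 but not 0 R 0), so the schema fails here.
(B) R is not transitive (1 R 2 and 2 R 1 but not 1 R 1), so the schema fails here.
(C) R is not transitive (2 R 0 and 0 R 1 but not 2 R 1), so the schema fails here.
(D) R is transitive (R is closed under composition), so the schema is valid here.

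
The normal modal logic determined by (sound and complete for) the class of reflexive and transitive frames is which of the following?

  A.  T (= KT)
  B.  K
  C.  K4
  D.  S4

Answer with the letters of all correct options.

D

(A) T (= KT) is determined by the class of reflexive frames.
(B) K is determined by the class of arbitrary frames.
(C) K4 is determined by the class of transitive frames.
(D) S4 is determined by exactly this class.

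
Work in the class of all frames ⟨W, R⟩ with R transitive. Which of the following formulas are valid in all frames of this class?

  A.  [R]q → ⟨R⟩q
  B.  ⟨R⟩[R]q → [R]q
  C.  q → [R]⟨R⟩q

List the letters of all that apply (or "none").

(A) [R]q → ⟨R⟩q is axiom D; it is valid on a frame exactly when R is serial. Such an R need not be serial, so not valid.
(B) ⟨R⟩[R]q → [R]q (the dual of axiom 5) characterises the euclidean frames. Such an R need not be euclidean — not valid.
(C) axiom B: valid iff R is symmetric. Such an R need not be symmetric — not valid.

none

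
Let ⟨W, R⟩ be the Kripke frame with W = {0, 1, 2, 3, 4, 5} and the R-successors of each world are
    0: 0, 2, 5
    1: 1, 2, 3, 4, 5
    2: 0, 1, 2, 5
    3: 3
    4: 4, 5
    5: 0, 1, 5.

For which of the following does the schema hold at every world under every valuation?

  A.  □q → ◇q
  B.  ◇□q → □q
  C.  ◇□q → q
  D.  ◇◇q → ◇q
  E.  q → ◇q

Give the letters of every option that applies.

A, E

R is reflexive: each world relates to itself.
R is not symmetric: 1 R 3 but not 3 R 1.
R is not transitive: 0 R 2 and 2 R 1 but not 0 R 1.
R is not euclidean: 0 R 5 and 0 R 2 but not 5 R 2.
R is serial: every world has an R-successor.
(A) □q → ◇q is axiom D, which corresponds to seriality. R is serial — valid.
(B) the dual of axiom 5: valid iff R is euclidean. R is not euclidean — not valid.
(C) the dual of axiom B: valid iff R is symmetric. R is not symmetric — not valid.
(D) ◇◇q → ◇q (the dual of axiom 4) characterises the transitive frames. R is not transitive — not valid.
(E) q → ◇q is the dual of axiom T, which corresponds to reflexivity. R is reflexive — valid.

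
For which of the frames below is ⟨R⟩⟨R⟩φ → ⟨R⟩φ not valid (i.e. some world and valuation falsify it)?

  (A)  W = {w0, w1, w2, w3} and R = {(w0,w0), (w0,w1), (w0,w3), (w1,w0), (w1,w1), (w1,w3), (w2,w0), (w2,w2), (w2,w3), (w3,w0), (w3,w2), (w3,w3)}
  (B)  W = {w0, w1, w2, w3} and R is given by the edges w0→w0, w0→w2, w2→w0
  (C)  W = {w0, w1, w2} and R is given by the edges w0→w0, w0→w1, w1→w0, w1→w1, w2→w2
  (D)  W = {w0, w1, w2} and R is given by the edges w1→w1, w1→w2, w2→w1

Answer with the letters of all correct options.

The schema ⟨R⟩⟨R⟩φ → ⟨R⟩φ is the dual of axiom 4; it is valid on a frame iff R is transitive.
(A) R is not transitive (w0 R w3 and w3 R w2 but not w0 R w2), so the schema fails here.
(B) R is not transitive (w2 R w0 and w0 R w2 but not w2 R w2), so the schema fails here.
(C) R is transitive (R is closed under composition), so the schema is valid here.
(D) R is not transitive (w2 R w1 and w1 R w2 but not w2 R w2), so the schema fails here.

A, B, D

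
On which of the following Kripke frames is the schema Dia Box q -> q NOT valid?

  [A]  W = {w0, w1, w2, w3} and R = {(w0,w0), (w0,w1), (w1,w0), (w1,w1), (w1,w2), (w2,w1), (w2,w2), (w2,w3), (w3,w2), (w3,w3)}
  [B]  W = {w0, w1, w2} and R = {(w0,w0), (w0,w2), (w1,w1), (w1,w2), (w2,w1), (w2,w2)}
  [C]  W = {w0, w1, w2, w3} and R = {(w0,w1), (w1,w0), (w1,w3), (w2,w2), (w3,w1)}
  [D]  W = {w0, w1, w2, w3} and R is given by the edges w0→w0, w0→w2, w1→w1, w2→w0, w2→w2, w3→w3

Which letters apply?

The schema Dia Box q -> q is the dual of axiom B; it is valid on a frame iff R is symmetric.
(A) R is symmetric (every R-edge is matched by its reverse), so the schema is valid here.
(B) R is not symmetric (w0 R w2 but not w2 R w0), so the schema fails here.
(C) R is symmetric (every R-edge is matched by its reverse), so the schema is valid here.
(D) R is symmetric (every R-edge is matched by its reverse), so the schema is valid here.

B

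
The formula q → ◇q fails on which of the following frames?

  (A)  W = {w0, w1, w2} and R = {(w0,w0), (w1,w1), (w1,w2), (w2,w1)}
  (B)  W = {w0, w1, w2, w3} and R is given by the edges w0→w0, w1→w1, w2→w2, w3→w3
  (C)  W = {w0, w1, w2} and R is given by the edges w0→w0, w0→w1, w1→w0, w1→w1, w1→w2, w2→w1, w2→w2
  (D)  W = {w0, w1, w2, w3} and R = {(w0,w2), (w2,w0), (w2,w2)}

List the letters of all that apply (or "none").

A, D

The schema q → ◇q is the dual of axiom T; it is valid on a frame iff R is reflexive.
(A) R is not reflexive (not w2 R w2), so the schema fails here.
(B) R is reflexive (each world relates to itself), so the schema is valid here.
(C) R is reflexive (each world relates to itself), so the schema is valid here.
(D) R is not reflexive (not w0 R w0), so the schema fails here.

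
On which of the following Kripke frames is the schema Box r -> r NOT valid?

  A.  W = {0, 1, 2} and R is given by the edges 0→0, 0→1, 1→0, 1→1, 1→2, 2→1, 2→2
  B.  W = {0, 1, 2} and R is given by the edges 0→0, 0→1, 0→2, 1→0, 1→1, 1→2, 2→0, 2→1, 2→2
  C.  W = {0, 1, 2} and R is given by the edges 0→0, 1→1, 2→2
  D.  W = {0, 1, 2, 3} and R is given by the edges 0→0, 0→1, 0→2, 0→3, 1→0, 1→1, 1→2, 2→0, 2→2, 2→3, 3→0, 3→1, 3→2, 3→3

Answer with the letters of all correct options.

The schema Box r -> r is axiom T; it is valid on a frame iff R is reflexive.
(A) R is reflexive (each world relates to itself), so the schema is valid here.
(B) R is reflexive (each world relates to itself), so the schema is valid here.
(C) R is reflexive (each world relates to itself), so the schema is valid here.
(D) R is reflexive (each world relates to itself), so the schema is valid here.

none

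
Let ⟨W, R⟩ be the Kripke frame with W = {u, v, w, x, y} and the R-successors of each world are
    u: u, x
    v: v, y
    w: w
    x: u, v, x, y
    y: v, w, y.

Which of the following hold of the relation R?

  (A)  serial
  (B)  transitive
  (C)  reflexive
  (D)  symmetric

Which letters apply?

(A) serial: every world has an R-successor.
(B) not transitive: u R x and x R v but not u R v.
(C) reflexive: each world relates to itself.
(D) not symmetric: x R v but not v R x.

A, C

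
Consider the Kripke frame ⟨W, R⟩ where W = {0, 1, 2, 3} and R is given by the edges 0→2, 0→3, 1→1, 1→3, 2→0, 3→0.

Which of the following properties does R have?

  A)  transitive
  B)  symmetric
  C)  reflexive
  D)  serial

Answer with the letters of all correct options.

D

(A) not transitive: 0 R 2 and 2 R 0 but not 0 R 0.
(B) not symmetric: 1 R 3 but not 3 R 1.
(C) not reflexive: not 0 R 0.
(D) serial: every world has an R-successor.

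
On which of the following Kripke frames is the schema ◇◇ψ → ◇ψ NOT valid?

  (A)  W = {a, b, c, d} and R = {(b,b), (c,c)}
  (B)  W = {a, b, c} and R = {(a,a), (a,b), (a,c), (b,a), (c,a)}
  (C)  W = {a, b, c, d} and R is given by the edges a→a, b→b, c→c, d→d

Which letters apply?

The schema ◇◇ψ → ◇ψ is the dual of axiom 4; it is valid on a frame iff R is transitive.
(A) R is transitive (R is closed under composition), so the schema is valid here.
(B) R is not transitive (b R a and a R b but not b R b), so the schema fails here.
(C) R is transitive (R is closed under composition), so the schema is valid here.

B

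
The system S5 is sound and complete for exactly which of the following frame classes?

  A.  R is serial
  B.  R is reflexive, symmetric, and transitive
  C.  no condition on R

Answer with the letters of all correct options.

B

(A) this class determines D, not S5.
(B) S5 is sound and complete for exactly this class.
(C) this class determines K, not S5.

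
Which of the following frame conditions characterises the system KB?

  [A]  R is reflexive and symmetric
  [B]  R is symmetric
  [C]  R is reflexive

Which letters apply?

B

(A) this class determines B (= KTB), not KB.
(B) KB is sound and complete for exactly this class.
(C) this class determines T (= KT), not KB.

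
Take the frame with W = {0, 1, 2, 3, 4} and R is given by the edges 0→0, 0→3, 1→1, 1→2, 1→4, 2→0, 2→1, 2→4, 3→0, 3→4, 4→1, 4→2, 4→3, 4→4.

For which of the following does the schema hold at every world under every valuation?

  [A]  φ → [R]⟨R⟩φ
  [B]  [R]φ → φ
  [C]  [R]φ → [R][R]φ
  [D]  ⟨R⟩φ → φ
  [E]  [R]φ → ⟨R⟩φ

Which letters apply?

E

R is not reflexive: not 2 R 2.
R is not symmetric: 2 R 0 but not 0 R 2.
R is not transitive: 0 R 3 and 3 R 4 but not 0 R 4.
R is serial: every world has an R-successor.
R is not a subset of the identity: 0 R 3 with 0 ≠ 3.
(A) axiom B: valid iff R is symmetric. R is not symmetric — not valid.
(B) axiom T: valid iff R is reflexive. R is not reflexive — not valid.
(C) [R]φ → [R][R]φ is axiom 4; it is valid on a frame exactly when R is transitive. R is not transitive, so not valid.
(D) ⟨R⟩φ → φ (the converse of T) corresponds to R being a subset of the identity. Here R ⊄ identity, so not valid.
(E) [R]φ → ⟨R⟩φ is axiom D; it is valid on a frame exactly when R is serial. R is serial, so valid.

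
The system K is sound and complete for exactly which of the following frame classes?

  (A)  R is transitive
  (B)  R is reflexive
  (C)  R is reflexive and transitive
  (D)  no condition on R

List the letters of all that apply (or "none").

(A) this class determines K4, not K.
(B) this class determines T (= KT), not K.
(C) this class determines S4, not K.
(D) K is sound and complete for exactly this class.

D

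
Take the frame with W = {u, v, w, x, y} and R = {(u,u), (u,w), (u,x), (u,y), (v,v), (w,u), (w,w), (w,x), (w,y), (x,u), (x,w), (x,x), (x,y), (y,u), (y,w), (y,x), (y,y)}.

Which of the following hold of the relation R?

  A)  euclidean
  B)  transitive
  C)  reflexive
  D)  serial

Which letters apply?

A, B, C, D

(A) euclidean: any two R-successors of the same world are R-related.
(B) transitive: R is closed under composition.
(C) reflexive: each world relates to itself.
(D) serial: every world has an R-successor.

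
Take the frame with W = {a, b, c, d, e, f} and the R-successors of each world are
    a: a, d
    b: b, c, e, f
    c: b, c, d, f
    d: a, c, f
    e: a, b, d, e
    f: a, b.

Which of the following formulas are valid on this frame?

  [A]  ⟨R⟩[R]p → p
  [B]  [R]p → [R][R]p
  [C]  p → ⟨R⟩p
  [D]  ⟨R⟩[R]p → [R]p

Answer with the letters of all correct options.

none

R is not reflexive: not d R d.
R is not symmetric: c R f but not f R c.
R is not transitive: a R d and d R c but not a R c.
R is not euclidean: b R c and b R e but not c R e.
(A) ⟨R⟩[R]p → p (the dual of axiom B) characterises the symmetric frames. R is not symmetric — not valid.
(B) [R]p → [R][R]p is axiom 4; it is valid on a frame exactly when R is transitive. R is not transitive, so not valid.
(C) p → ⟨R⟩p (the dual of axiom T) characterises the reflexive frames. R is not reflexive — not valid.
(D) ⟨R⟩[R]p → [R]p is the dual of axiom 5, which corresponds to the euclidean property. R is not euclidean — not valid.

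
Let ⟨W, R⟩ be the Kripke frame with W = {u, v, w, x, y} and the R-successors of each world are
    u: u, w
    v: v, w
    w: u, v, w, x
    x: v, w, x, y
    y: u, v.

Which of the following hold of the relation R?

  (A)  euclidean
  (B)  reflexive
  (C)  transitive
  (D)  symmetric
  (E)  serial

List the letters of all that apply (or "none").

E

(A) not euclidean: w R u and w R v but not u R v.
(B) not reflexive: not y R y.
(C) not transitive: u R w and w R v but not u R v.
(D) not symmetric: x R v but not v R x.
(E) serial: every world has an R-successor.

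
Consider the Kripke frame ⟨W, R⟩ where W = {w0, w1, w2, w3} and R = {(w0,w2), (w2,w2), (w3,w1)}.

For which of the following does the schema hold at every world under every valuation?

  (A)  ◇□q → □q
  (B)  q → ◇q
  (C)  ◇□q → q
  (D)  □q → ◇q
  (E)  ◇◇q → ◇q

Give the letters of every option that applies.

R is not reflexive: not w0 R w0.
R is not symmetric: w0 R w2 but not w2 R w0.
R is transitive: R is closed under composition.
R is not euclidean: w3 R w1 and w3 R w1 but not w1 R w1.
R is not serial: w1 has no R-successor.
(A) ◇□q → □q (the dual of axiom 5) characterises the euclidean frames. R is not euclidean — not valid.
(B) q → ◇q is the dual of axiom T; it is valid on a frame exactly when R is reflexive. R is not reflexive, so not valid.
(C) the dual of axiom B: valid iff R is symmetric. R is not symmetric — not valid.
(D) □q → ◇q is axiom D, which corresponds to seriality. R is not serial — not valid.
(E) ◇◇q → ◇q (the dual of axiom 4) characterises the transitive frames. R is transitive — valid.

E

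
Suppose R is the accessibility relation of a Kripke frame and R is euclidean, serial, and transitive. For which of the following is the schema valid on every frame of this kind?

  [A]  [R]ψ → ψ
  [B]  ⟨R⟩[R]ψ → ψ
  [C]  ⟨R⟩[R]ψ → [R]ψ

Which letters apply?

C

(A) [R]ψ → ψ is axiom T; it is valid on a frame exactly when R is reflexive. Such an R need not be reflexive, so not valid.
(B) the dual of axiom B: valid iff R is symmetric. Such an R need not be symmetric — not valid.
(C) the dual of axiom 5: valid iff R is euclidean. Every such R is euclidean — valid.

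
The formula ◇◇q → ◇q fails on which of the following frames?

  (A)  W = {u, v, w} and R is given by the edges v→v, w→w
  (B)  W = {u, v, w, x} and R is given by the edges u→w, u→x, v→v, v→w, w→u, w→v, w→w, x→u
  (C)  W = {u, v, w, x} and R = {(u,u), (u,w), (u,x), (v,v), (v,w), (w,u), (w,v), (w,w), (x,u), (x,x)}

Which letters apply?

B, C

The schema ◇◇q → ◇q is the dual of axiom 4; it is valid on a frame iff R is transitive.
(A) R is transitive (R is closed under composition), so the schema is valid here.
(B) R is not transitive (u R w and w R u but not u R u), so the schema fails here.
(C) R is not transitive (u R w and w R v but not u R v), so the schema fails here.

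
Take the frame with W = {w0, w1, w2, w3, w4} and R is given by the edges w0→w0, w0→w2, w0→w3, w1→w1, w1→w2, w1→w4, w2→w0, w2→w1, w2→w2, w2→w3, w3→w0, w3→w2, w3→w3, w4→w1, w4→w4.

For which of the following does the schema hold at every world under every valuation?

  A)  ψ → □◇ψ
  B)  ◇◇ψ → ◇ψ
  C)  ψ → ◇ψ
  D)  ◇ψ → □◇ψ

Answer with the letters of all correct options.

A, C

R is reflexive: each world relates to itself.
R is symmetric: every R-edge is matched by its reverse.
R is not transitive: w0 R w2 and w2 R w1 but not w0 R w1.
R is not euclidean: w1 R w2 and w1 R w4 but not w2 R w4.
(A) ψ → □◇ψ is axiom B; it is valid on a frame exactly when R is symmetric. R is symmetric, so valid.
(B) ◇◇ψ → ◇ψ is the dual of axiom 4; it is valid on a frame exactly when R is transitive. R is not transitive, so not valid.
(C) ψ → ◇ψ is the dual of axiom T, which corresponds to reflexivity. R is reflexive — valid.
(D) ◇ψ → □◇ψ is axiom 5, which corresponds to the euclidean property. R is not euclidean — not valid.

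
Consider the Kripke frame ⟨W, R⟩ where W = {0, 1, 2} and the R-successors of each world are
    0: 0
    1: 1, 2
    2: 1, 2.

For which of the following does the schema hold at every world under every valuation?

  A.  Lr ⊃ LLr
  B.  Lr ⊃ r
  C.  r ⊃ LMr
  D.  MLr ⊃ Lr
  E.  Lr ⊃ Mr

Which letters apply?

R is reflexive: each world relates to itself.
R is symmetric: every R-edge is matched by its reverse.
R is transitive: R is closed under composition.
R is euclidean: any two R-successors of the same world are R-related.
R is serial: every world has an R-successor.
(A) axiom 4: valid iff R is transitive. R is transitive — valid.
(B) Lr ⊃ r is axiom T, which corresponds to reflexivity. R is reflexive — valid.
(C) axiom B: valid iff R is symmetric. R is symmetric — valid.
(D) MLr ⊃ Lr is the dual of axiom 5, which corresponds to the euclidean property. R is euclidean — valid.
(E) axiom D: valid iff R is serial. R is serial — valid.

A, B, C, D, E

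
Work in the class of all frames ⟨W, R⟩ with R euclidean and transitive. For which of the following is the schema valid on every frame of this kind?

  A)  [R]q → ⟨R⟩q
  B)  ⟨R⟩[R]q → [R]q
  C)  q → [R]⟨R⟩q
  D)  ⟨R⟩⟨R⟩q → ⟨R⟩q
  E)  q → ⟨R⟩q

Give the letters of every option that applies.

B, D

(A) [R]q → ⟨R⟩q (axiom D) characterises the serial frames. Such an R need not be serial — not valid.
(B) ⟨R⟩[R]q → [R]q (the dual of axiom 5) characterises the euclidean frames. Every such R is euclidean — valid.
(C) q → [R]⟨R⟩q is axiom B; it is valid on a frame exactly when R is symmetric. Such an R need not be symmetric, so not valid.
(D) ⟨R⟩⟨R⟩q → ⟨R⟩q is the dual of axiom 4, which corresponds to transitivity. Every such R is transitive — valid.
(E) the dual of axiom T: valid iff R is reflexive. Such an R need not be reflexive — not valid.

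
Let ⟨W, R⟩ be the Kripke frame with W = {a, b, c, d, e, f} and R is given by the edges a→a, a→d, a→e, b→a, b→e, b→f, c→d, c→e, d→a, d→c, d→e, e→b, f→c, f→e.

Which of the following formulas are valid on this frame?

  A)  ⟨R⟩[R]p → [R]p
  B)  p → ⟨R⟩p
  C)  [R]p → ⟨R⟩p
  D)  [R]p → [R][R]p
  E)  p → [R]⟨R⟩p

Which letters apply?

R is not reflexive: not b R b.
R is not symmetric: a R e but not e R a.
R is not transitive: a R d and d R c but not a R c.
R is not euclidean: a R e and a R a but not e R a.
R is serial: every world has an R-successor.
(A) ⟨R⟩[R]p → [R]p (the dual of axiom 5) characterises the euclidean frames. R is not euclidean — not valid.
(B) p → ⟨R⟩p is the dual of axiom T; it is valid on a frame exactly when R is reflexive. R is not reflexive, so not valid.
(C) axiom D: valid iff R is serial. R is serial — valid.
(D) [R]p → [R][R]p is axiom 4, which corresponds to transitivity. R is not transitive — not valid.
(E) p → [R]⟨R⟩p is axiom B, which corresponds to symmetry. R is not symmetric — not valid.

C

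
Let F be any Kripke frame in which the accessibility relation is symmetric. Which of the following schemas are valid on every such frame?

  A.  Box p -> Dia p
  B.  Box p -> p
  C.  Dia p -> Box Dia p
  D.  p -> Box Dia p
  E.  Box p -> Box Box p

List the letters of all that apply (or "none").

(A) Box p -> Dia p is axiom D; it is valid on a frame exactly when R is serial. Such an R need not be serial, so not valid.
(B) Box p -> p is axiom T, which corresponds to reflexivity. Such an R need not be reflexive — not valid.
(C) axiom 5: valid iff R is euclidean. Such an R need not be euclidean — not valid.
(D) p -> Box Dia p is axiom B; it is valid on a frame exactly when R is symmetric. Every such R is symmetric, so valid.
(E) axiom 4: valid iff R is transitive. Such an R need not be transitive — not valid.

D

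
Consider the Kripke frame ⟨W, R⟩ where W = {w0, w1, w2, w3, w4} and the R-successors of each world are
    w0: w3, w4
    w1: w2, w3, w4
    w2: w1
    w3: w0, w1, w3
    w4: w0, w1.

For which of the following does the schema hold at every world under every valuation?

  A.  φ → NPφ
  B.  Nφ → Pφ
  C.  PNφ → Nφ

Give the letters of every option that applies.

R is symmetric: every R-edge is matched by its reverse.
R is not euclidean: w0 R w3 and w0 R w4 but not w3 R w4.
R is serial: every world has an R-successor.
(A) φ → NPφ (axiom B) characterises the symmetric frames. R is symmetric — valid.
(B) Nφ → Pφ (axiom D) characterises the serial frames. R is serial — valid.
(C) the dual of axiom 5: valid iff R is euclidean. R is not euclidean — not valid.

A, B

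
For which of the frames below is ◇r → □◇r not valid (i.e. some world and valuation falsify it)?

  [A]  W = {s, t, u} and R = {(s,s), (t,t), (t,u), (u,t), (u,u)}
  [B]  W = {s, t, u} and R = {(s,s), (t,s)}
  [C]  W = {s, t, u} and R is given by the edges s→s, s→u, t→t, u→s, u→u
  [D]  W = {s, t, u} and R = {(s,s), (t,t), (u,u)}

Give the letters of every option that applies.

The schema ◇r → □◇r is axiom 5; it is valid on a frame iff R is euclidean.
(A) R is euclidean (any two R-successors of the same world are R-related), so the schema is valid here.
(B) R is euclidean (any two R-successors of the same world are R-related), so the schema is valid here.
(C) R is euclidean (any two R-successors of the same world are R-related), so the schema is valid here.
(D) R is euclidean (any two R-successors of the same world are R-related), so the schema is valid here.

none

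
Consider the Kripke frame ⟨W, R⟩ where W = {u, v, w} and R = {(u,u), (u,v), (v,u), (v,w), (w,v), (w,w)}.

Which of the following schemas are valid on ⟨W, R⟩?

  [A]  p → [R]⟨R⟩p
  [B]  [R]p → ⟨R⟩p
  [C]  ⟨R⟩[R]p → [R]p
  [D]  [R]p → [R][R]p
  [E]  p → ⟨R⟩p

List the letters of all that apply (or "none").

A, B

R is not reflexive: not v R v.
R is symmetric: every R-edge is matched by its reverse.
R is not transitive: u R v and v R w but not u R w.
R is not euclidean: v R u and v R w but not u R w.
R is serial: every world has an R-successor.
(A) p → [R]⟨R⟩p is axiom B; it is valid on a frame exactly when R is symmetric. R is symmetric, so valid.
(B) [R]p → ⟨R⟩p is axiom D; it is valid on a frame exactly when R is serial. R is serial, so valid.
(C) ⟨R⟩[R]p → [R]p is the dual of axiom 5, which corresponds to the euclidean property. R is not euclidean — not valid.
(D) [R]p → [R][R]p (axiom 4) characterises the transitive frames. R is not transitive — not valid.
(E) p → ⟨R⟩p is the dual of axiom T; it is valid on a frame exactly when R is reflexive. R is not reflexive, so not valid.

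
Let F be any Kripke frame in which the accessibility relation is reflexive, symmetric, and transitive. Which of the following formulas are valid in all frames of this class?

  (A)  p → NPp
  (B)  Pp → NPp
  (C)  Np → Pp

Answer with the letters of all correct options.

A, B, C

A relation that is reflexive, symmetric, and transitive is also euclidean and serial.
(A) p → NPp is axiom B, which corresponds to symmetry. Every such R is symmetric — valid.
(B) Pp → NPp is axiom 5; it is valid on a frame exactly when R is euclidean. Every such R is euclidean, so valid.
(C) Np → Pp is axiom D, which corresponds to seriality. Every such R is serial — valid.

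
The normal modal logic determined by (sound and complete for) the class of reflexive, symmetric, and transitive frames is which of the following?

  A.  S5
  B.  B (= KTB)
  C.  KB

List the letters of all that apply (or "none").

(A) S5 is determined by exactly this class.
(B) B (= KTB) is determined by the class of reflexive and symmetric frames.
(C) KB is determined by the class of symmetric frames.

A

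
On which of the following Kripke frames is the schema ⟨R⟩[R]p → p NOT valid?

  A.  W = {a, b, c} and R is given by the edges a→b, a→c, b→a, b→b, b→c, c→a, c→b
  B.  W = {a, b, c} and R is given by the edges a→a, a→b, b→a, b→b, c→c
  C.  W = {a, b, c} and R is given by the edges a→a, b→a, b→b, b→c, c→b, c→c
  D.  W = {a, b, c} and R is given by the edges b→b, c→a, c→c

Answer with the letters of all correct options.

C, D

The schema ⟨R⟩[R]p → p is the dual of axiom B; it is valid on a frame iff R is symmetric.
(A) R is symmetric (every R-edge is matched by its reverse), so the schema is valid here.
(B) R is symmetric (every R-edge is matched by its reverse), so the schema is valid here.
(C) R is not symmetric (b R a but not a R b), so the schema fails here.
(D) R is not symmetric (c R a but not a R c), so the schema fails here.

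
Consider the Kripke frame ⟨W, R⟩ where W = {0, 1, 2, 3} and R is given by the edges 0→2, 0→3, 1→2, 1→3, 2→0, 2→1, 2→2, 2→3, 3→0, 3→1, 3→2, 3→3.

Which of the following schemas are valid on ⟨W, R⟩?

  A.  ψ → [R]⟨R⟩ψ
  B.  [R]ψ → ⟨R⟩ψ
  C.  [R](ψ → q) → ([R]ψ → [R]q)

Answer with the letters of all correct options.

A, B, C

R is symmetric: every R-edge is matched by its reverse.
R is serial: every world has an R-successor.
(A) ψ → [R]⟨R⟩ψ is axiom B, which corresponds to symmetry. R is symmetric — valid.
(B) [R]ψ → ⟨R⟩ψ is axiom D; it is valid on a frame exactly when R is serial. R is serial, so valid.
(C) this is just K, valid on every normal frame.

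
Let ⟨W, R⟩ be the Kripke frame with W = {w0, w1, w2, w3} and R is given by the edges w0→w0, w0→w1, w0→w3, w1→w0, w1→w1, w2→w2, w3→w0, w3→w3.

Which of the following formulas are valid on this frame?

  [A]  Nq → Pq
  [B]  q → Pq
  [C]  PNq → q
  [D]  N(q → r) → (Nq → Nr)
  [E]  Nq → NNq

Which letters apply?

R is reflexive: each world relates to itself.
R is symmetric: every R-edge is matched by its reverse.
R is not transitive: w1 R w0 and w0 R w3 but not w1 R w3.
R is serial: every world has an R-successor.
(A) Nq → Pq is axiom D, which corresponds to seriality. R is serial — valid.
(B) q → Pq is the dual of axiom T; it is valid on a frame exactly when R is reflexive. R is reflexive, so valid.
(C) PNq → q is the dual of axiom B; it is valid on a frame exactly when R is symmetric. R is symmetric, so valid.
(D) N(q → r) → (Nq → Nr) is axiom K, valid on every Kripke frame — valid.
(E) Nq → NNq is axiom 4; it is valid on a frame exactly when R is transitive. R is not transitive, so not valid.

A, B, C, D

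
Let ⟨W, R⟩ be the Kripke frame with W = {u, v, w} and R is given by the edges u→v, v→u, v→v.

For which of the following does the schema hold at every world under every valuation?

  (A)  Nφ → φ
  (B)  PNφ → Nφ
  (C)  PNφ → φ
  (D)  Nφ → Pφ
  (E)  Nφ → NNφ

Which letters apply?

R is not reflexive: not u R u.
R is symmetric: every R-edge is matched by its reverse.
R is not transitive: u R v and v R u but not u R u.
R is not euclidean: v R u and v R u but not u R u.
R is not serial: w has no R-successor.
(A) Nφ → φ is axiom T, which corresponds to reflexivity. R is not reflexive — not valid.
(B) PNφ → Nφ is the dual of axiom 5; it is valid on a frame exactly when R is euclidean. R is not euclidean, so not valid.
(C) the dual of axiom B: valid iff R is symmetric. R is symmetric — valid.
(D) Nφ → Pφ is axiom D, which corresponds to seriality. R is not serial — not valid.
(E) axiom 4: valid iff R is transitive. R is not transitive — not valid.

C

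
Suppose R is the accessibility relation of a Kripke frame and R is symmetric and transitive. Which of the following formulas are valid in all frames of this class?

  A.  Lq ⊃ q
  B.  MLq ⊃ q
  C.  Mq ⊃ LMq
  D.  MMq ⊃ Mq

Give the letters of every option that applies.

B, C, D

A symmetric transitive relation is euclidean (uRv and uRw give vRu by symmetry, then vRw by transitivity).
(A) Lq ⊃ q (axiom T) characterises the reflexive frames. Such an R need not be reflexive — not valid.
(B) the dual of axiom B: valid iff R is symmetric. Every such R is symmetric — valid.
(C) Mq ⊃ LMq (axiom 5) characterises the euclidean frames. Every such R is euclidean — valid.
(D) the dual of axiom 4: valid iff R is transitive. Every such R is transitive — valid.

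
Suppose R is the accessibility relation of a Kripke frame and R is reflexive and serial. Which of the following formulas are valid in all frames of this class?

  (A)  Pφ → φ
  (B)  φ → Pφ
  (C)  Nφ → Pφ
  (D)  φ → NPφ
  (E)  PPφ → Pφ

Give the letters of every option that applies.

B, C

(A) Pφ → φ is valid only on frames where every R-edge is a self-loop. Such an R need not be a subset of the identity — not valid.
(B) the dual of axiom T: valid iff R is reflexive. Every such R is reflexive — valid.
(C) Nφ → Pφ is axiom D; it is valid on a frame exactly when R is serial. Every such R is serial, so valid.
(D) φ → NPφ is axiom B, which corresponds to symmetry. Such an R need not be symmetric — not valid.
(E) the dual of axiom 4: valid iff R is transitive. Such an R need not be transitive — not valid.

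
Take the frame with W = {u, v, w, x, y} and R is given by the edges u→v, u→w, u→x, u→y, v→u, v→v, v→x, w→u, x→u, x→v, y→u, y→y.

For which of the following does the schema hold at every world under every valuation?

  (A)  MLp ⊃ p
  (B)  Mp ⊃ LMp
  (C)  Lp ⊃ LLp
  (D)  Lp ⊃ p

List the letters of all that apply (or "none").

A

R is not reflexive: not u R u.
R is symmetric: every R-edge is matched by its reverse.
R is not transitive: u R v and v R u but not u R u.
R is not euclidean: u R v and u R w but not v R w.
(A) MLp ⊃ p (the dual of axiom B) characterises the symmetric frames. R is symmetric — valid.
(B) Mp ⊃ LMp is axiom 5, which corresponds to the euclidean property. R is not euclidean — not valid.
(C) Lp ⊃ LLp is axiom 4, which corresponds to transitivity. R is not transitive — not valid.
(D) axiom T: valid iff R is reflexive. R is not reflexive — not valid.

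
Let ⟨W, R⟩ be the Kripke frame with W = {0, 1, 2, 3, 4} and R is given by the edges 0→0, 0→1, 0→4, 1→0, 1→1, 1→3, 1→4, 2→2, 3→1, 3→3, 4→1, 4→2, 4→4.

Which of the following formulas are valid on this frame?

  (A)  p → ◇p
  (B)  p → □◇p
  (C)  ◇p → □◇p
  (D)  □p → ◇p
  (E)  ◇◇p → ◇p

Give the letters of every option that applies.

A, D

R is reflexive: each world relates to itself.
R is not symmetric: 0 R 4 but not 4 R 0.
R is not transitive: 0 R 1 and 1 R 3 but not 0 R 3.
R is not euclidean: 0 R 4 and 0 R 0 but not 4 R 0.
R is serial: every world has an R-successor.
(A) p → ◇p is the dual of axiom T, which corresponds to reflexivity. R is reflexive — valid.
(B) p → □◇p is axiom B, which corresponds to symmetry. R is not symmetric — not valid.
(C) ◇p → □◇p is axiom 5, which corresponds to the euclidean property. R is not euclidean — not valid.
(D) □p → ◇p is axiom D, which corresponds to seriality. R is serial — valid.
(E) ◇◇p → ◇p is the dual of axiom 4, which corresponds to transitivity. R is not transitive — not valid.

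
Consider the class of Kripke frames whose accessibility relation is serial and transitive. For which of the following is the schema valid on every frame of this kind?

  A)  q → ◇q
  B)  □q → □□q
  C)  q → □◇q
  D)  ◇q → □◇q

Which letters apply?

B

(A) q → ◇q is the dual of axiom T, which corresponds to reflexivity. Such an R need not be reflexive — not valid.
(B) □q → □□q (axiom 4) characterises the transitive frames. Every such R is transitive — valid.
(C) q → □◇q is axiom B, which corresponds to symmetry. Such an R need not be symmetric — not valid.
(D) ◇q → □◇q is axiom 5, which corresponds to the euclidean property. Such an R need not be euclidean — not valid.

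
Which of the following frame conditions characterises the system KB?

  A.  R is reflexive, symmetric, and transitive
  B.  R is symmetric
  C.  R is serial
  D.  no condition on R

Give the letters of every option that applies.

B

(A) this class determines S5, not KB.
(B) KB is sound and complete for exactly this class.
(C) this class determines D, not KB.
(D) this class determines K, not KB.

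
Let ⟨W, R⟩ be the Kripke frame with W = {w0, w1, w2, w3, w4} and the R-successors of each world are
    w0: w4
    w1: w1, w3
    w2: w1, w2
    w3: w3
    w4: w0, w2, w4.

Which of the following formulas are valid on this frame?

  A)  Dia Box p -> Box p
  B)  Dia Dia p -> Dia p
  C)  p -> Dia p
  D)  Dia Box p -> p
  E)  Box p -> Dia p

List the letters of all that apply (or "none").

R is not reflexive: not w0 R w0.
R is not symmetric: w1 R w3 but not w3 R w1.
R is not transitive: w0 R w4 and w4 R w0 but not w0 R w0.
R is not euclidean: w1 R w3 and w1 R w1 but not w3 R w1.
R is serial: every world has an R-successor.
(A) the dual of axiom 5: valid iff R is euclidean. R is not euclidean — not valid.
(B) Dia Dia p -> Dia p is the dual of axiom 4, which corresponds to transitivity. R is not transitive — not valid.
(C) p -> Dia p is the dual of axiom T, which corresponds to reflexivity. R is not reflexive — not valid.
(D) Dia Box p -> p is the dual of axiom B; it is valid on a frame exactly when R is symmetric. R is not symmetric, so not valid.
(E) Box p -> Dia p is axiom D; it is valid on a frame exactly when R is serial. R is serial, so valid.

E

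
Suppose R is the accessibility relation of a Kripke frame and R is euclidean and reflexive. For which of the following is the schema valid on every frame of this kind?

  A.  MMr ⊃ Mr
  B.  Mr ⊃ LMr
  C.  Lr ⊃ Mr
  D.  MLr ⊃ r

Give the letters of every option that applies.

A, B, C, D

A reflexive euclidean relation is also symmetric (from wRw and wRv the euclidean condition gives vRw) and hence transitive; it is an equivalence relation.
(A) MMr ⊃ Mr is the dual of axiom 4; it is valid on a frame exactly when R is transitive. Every such R is transitive, so valid.
(B) Mr ⊃ LMr is axiom 5; it is valid on a frame exactly when R is euclidean. Every such R is euclidean, so valid.
(C) axiom D: valid iff R is serial. Every such R is serial — valid.
(D) MLr ⊃ r is the dual of axiom B; it is valid on a frame exactly when R is symmetric. Every such R is symmetric, so valid.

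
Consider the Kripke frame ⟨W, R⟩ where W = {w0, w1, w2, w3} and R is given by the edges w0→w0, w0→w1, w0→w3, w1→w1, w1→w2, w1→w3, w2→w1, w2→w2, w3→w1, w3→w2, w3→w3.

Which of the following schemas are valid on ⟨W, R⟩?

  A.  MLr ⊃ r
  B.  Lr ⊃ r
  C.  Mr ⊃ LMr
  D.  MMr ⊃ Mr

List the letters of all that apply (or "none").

R is reflexive: each world relates to itself.
R is not symmetric: w0 R w1 but not w1 R w0.
R is not transitive: w0 R w1 and w1 R w2 but not w0 R w2.
R is not euclidean: w0 R w1 and w0 R w0 but not w1 R w0.
(A) MLr ⊃ r (the dual of axiom B) characterises the symmetric frames. R is not symmetric — not valid.
(B) axiom T: valid iff R is reflexive. R is reflexive — valid.
(C) Mr ⊃ LMr is axiom 5, which corresponds to the euclidean property. R is not euclidean — not valid.
(D) MMr ⊃ Mr (the dual of axiom 4) characterises the transitive frames. R is not transitive — not valid.

B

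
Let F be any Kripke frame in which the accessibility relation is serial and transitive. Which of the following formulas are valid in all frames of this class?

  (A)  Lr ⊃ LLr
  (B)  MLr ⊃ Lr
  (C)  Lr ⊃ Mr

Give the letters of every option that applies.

A, C

(A) axiom 4: valid iff R is transitive. Every such R is transitive — valid.
(B) MLr ⊃ Lr (the dual of axiom 5) characterises the euclidean frames. Such an R need not be euclidean — not valid.
(C) Lr ⊃ Mr is axiom D; it is valid on a frame exactly when R is serial. Every such R is serial, so valid.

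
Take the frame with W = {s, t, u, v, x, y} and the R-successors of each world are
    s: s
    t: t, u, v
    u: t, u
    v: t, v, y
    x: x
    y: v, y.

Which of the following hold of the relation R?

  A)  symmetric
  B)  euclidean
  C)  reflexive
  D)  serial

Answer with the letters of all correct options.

A, C, D

(A) symmetric: every R-edge is matched by its reverse.
(B) not euclidean: t R u and t R v but not u R v.
(C) reflexive: each world relates to itself.
(D) serial: every world has an R-successor.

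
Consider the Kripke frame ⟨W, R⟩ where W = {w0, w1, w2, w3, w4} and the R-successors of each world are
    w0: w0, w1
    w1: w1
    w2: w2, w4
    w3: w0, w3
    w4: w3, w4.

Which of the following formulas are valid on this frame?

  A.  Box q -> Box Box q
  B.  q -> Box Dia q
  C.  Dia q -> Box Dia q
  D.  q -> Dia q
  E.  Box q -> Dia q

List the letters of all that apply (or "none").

D, E

R is reflexive: each world relates to itself.
R is not symmetric: w0 R w1 but not w1 R w0.
R is not transitive: w2 R w4 and w4 R w3 but not w2 R w3.
R is not euclidean: w0 R w1 and w0 R w0 but not w1 R w0.
R is serial: every world has an R-successor.
(A) Box q -> Box Box q is axiom 4; it is valid on a frame exactly when R is transitive. R is not transitive, so not valid.
(B) axiom B: valid iff R is symmetric. R is not symmetric — not valid.
(C) Dia q -> Box Dia q (axiom 5) characterises the euclidean frames. R is not euclidean — not valid.
(D) q -> Dia q is the dual of axiom T; it is valid on a frame exactly when R is reflexive. R is reflexive, so valid.
(E) axiom D: valid iff R is serial. R is serial — valid.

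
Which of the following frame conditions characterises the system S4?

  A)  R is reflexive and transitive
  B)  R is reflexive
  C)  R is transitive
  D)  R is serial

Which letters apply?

A

(A) S4 is sound and complete for exactly this class.
(B) this class determines T (= KT), not S4.
(C) this class determines K4, not S4.
(D) this class determines D, not S4.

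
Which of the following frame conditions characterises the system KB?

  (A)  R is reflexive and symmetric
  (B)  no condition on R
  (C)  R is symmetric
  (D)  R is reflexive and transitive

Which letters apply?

(A) this class determines B (= KTB), not KB.
(B) this class determines K, not KB.
(C) KB is sound and complete for exactly this class.
(D) this class determines S4, not KB.

C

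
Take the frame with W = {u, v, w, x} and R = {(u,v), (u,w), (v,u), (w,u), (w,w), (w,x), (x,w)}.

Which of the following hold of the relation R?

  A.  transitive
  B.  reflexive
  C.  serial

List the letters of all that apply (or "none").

(A) not transitive: u R v and v R u but not u R u.
(B) not reflexive: not u R u.
(C) serial: every world has an R-successor.

C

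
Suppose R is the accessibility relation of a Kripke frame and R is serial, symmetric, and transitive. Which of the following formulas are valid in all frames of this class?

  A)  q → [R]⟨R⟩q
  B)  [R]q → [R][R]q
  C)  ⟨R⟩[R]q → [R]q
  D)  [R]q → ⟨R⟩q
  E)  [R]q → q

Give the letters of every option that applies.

A, B, C, D, E

A serial symmetric transitive relation is reflexive (take any v with uRv; symmetry gives vRu and transitivity gives uRu), hence an equivalence relation.
(A) q → [R]⟨R⟩q (axiom B) characterises the symmetric frames. Every such R is symmetric — valid.
(B) axiom 4: valid iff R is transitive. Every such R is transitive — valid.
(C) ⟨R⟩[R]q → [R]q is the dual of axiom 5; it is valid on a frame exactly when R is euclidean. Every such R is euclidean, so valid.
(D) axiom D: valid iff R is serial. Every such R is serial — valid.
(E) [R]q → q (axiom T) characterises the reflexive frames. Every such R is reflexive — valid.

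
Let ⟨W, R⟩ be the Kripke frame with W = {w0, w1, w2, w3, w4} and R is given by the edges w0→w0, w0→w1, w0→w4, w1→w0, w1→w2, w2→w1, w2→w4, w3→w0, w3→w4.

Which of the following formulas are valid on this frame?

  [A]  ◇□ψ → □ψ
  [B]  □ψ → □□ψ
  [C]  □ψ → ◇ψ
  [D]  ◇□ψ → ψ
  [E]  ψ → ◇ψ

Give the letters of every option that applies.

R is not reflexive: not w1 R w1.
R is not symmetric: w0 R w4 but not w4 R w0.
R is not transitive: w0 R w1 and w1 R w2 but not w0 R w2.
R is not euclidean: w0 R w1 and w0 R w4 but not w1 R w4.
R is not serial: w4 has no R-successor.
(A) ◇□ψ → □ψ is the dual of axiom 5; it is valid on a frame exactly when R is euclidean. R is not euclidean, so not valid.
(B) □ψ → □□ψ is axiom 4; it is valid on a frame exactly when R is transitive. R is not transitive, so not valid.
(C) □ψ → ◇ψ is axiom D; it is valid on a frame exactly when R is serial. R is not serial, so not valid.
(D) ◇□ψ → ψ is the dual of axiom B; it is valid on a frame exactly when R is symmetric. R is not symmetric, so not valid.
(E) ψ → ◇ψ (the dual of axiom T) characterises the reflexive frames. R is not reflexive — not valid.

none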